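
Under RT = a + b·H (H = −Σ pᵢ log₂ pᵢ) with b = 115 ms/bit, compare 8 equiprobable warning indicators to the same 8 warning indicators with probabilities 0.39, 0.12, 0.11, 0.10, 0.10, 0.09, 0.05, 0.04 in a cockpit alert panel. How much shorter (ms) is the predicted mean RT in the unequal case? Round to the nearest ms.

The RT saving is b·ΔH. Equiprobable H₀ = log₂(8) = 3.0000 bits; with the given probabilities H = 2.6260 bits.
b·(H₀ − H) = 115 × (3.0000 − 2.6260) = 43.01 ms.

43 ms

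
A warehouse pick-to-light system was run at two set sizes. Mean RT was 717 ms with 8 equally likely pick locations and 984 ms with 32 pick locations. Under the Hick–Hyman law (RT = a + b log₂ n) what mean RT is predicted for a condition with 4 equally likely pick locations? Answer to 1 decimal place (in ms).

583.5 ms

Solve the two-equation system in a and b:
  b = (984 − 717) / (log₂ 32 − log₂ 8) = 267 / (5 − 3) = 133.500 ms/bit
  a = 717 − 133.500 × 3 = 316.500 ms
Then RT(4) = 316.500 + 133.500 × log₂ 4 = 316.500 + 133.500 × 2 ≈ 583.500 ms.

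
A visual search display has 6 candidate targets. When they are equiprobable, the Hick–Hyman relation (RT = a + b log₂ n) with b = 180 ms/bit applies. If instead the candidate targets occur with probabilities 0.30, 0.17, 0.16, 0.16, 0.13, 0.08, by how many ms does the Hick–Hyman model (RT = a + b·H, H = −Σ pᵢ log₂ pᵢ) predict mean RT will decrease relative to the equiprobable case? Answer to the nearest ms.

Equiprobable entropy H₀ = log₂ 6 = 2.5850 bits.
Skewed entropy H = −Σ pᵢ log₂ pᵢ = 2.4759 bits.
ΔRT = b·(H₀ − H) = 180 × 0.1091 = 19.64 ms.

20 ms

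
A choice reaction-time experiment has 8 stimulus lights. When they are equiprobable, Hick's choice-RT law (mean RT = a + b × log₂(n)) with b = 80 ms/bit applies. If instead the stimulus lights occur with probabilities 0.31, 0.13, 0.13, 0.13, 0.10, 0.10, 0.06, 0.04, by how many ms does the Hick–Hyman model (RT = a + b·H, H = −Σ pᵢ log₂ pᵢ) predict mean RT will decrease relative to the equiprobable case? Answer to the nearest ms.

19 ms

Equiprobable entropy H₀ = log₂ 8 = 3.0000 bits.
Skewed entropy H = −Σ pᵢ log₂ pᵢ = 2.7654 bits.
ΔRT = b·(H₀ − H) = 80 × 0.2346 = 18.77 ms.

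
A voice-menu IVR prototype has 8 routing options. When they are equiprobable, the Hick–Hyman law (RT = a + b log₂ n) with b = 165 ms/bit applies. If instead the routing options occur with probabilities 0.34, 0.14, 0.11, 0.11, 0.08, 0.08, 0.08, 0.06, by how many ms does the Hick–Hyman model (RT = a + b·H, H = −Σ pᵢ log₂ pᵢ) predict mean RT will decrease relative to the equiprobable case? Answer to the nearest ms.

42 ms

Equiprobable entropy H₀ = log₂ 8 = 3.0000 bits.
Skewed entropy H = −Σ pᵢ log₂ pᵢ = 2.7449 bits.
ΔRT = b·(H₀ − H) = 165 × 0.2551 = 42.09 ms.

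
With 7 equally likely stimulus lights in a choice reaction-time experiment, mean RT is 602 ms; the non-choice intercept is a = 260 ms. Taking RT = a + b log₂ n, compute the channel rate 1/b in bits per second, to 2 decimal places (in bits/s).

Choice component = 602 − 260 = 342 ms over log₂(7) = 2.8074 bits.
b = 342 / 2.8074 = 121.823 ms/bit, so 1/b = 8.209 bits/s.

8.21 bits/s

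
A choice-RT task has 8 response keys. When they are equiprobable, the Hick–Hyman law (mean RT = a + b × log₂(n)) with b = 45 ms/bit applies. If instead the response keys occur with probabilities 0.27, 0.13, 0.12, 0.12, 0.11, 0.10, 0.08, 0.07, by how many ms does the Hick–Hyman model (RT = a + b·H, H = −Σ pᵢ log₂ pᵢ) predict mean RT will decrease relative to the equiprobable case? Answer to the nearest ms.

6 ms

Equiprobable entropy H₀ = log₂ 8 = 3.0000 bits.
Skewed entropy H = −Σ pᵢ log₂ pᵢ = 2.8693 bits.
ΔRT = b·(H₀ − H) = 45 × 0.1307 = 5.88 ms.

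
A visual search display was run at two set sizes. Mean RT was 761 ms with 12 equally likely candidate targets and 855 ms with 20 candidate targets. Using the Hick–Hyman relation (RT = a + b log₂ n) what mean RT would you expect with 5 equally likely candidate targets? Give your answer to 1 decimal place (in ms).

599.9 ms

Solve the two-equation system in a and b:
  b = (855 − 761) / (log₂ 20 − log₂ 12) = 94 / (4.3219 − 3.5850) = 127.550 ms/bit
  a = 761 − 127.550 × 3.5850 = 303.738 ms
Then RT(5) = 303.738 + 127.550 × log₂ 5 = 303.738 + 127.550 × 2.3219 ≈ 599.900 ms.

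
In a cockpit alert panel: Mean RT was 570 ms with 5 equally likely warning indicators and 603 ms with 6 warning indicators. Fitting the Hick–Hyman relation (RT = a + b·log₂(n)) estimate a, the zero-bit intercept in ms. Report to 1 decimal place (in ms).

b = (RT₂ − RT₁)/(log₂ n₂ − log₂ n₁) = (603 − 570)/(2.5850 − 2.3219) = 125.459 ms/bit.
a = RT₁ − b·log₂ n₁ = 570 − 125.459 × 2.3219 = 278.694 ms.

278.7 ms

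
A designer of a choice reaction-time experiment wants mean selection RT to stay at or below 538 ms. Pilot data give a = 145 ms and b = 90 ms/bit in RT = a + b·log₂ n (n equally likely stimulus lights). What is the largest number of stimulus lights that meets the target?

90·log₂ n ≤ 538 − 145 = 393, giving log₂ n ≤ 4.3667 and n ≤ 20.630. The largest whole number is 20.

20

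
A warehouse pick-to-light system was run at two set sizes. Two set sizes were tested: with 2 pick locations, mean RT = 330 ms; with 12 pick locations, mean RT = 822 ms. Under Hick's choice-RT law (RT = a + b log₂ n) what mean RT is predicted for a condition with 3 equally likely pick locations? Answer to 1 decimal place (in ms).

Fit slope and intercept:
  b = (822 − 330) / (log₂ 12 − log₂ 2) = 492 / (3.5850 − 1) = 190.332 ms/bit
  a = 330 − 190.332 × 1 = 139.668 ms
Then RT(3) = 139.668 + 190.332 × log₂ 3 = 139.668 + 190.332 × 1.5850 ≈ 441.337 ms.

441.3 ms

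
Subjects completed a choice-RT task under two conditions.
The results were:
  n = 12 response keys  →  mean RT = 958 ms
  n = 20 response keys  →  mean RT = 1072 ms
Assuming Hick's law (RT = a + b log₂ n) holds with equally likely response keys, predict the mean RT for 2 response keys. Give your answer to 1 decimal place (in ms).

558.1 ms

With log₂ n on the abscissa the relation is linear; from the two conditions:
  b = (1072 − 958) / (log₂ 20 − log₂ 12) = 114 / (4.3219 − 3.5850) = 154.688 ms/bit
  a = 958 − 154.688 × 3.5850 = 403.448 ms
Then RT(2) = 403.448 + 154.688 × log₂ 2 = 403.448 + 154.688 × 1 ≈ 558.136 ms.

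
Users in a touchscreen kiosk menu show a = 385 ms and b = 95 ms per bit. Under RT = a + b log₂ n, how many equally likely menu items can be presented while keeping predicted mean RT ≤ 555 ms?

3

Set 385 + 95·log₂ n ≤ 555 → log₂ n ≤ (555 − 385)/95 = 1.7895.
So n ≤ 2^1.7895 = 3.457; the largest integer n is 3.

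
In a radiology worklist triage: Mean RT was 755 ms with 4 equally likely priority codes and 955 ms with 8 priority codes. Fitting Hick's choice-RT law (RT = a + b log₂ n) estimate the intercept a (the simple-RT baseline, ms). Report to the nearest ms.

Slope: b = (955 − 755) / (log₂ 8 − log₂ 4) = 200/1.0000 = 200 ms/bit.
Intercept: a = 755 − 200·log₂(4) = 355.000 ms.

355 ms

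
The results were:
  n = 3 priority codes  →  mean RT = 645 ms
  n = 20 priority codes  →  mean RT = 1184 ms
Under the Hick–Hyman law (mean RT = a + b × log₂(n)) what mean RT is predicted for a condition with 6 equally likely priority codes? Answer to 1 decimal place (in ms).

841.9 ms

Fit slope and intercept:
  b = (1184 − 645) / (log₂ 20 − log₂ 3) = 539 / (4.3219 − 1.5850) = 196.933 ms/bit
  a = 645 − 196.933 × 1.5850 = 332.868 ms
Then RT(6) = 332.868 + 196.933 × log₂ 6 = 332.868 + 196.933 × 2.5850 ≈ 841.933 ms.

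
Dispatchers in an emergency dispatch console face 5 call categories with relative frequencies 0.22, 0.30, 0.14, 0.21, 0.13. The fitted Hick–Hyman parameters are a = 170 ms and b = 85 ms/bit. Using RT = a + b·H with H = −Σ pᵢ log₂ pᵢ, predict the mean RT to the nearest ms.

362 ms

Entropy contributions −pᵢ log₂ pᵢ: 0.4806, 0.5211, 0.3971, 0.4728, 0.3826; sum H = 2.2542 bits.
RT = a + bH = 170 + 85·2.2542 = 361.61 ms.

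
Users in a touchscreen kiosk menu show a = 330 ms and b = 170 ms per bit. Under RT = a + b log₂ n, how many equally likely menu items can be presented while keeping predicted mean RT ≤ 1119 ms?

170·log₂ n ≤ 1119 − 330 = 789, giving log₂ n ≤ 4.6412 and n ≤ 24.954. The largest whole number is 24.

24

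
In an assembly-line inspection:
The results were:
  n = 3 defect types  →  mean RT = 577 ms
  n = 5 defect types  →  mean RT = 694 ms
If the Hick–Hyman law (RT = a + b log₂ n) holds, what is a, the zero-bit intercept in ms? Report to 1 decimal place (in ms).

325.4 ms

The slope on a log₂ axis is (694 − 577) / (2.3219 − 1.5850) = 158.759 ms/bit.
a = RT₁ − b·log₂ n₁ = 577 − 158.759 × 1.5850 = 325.373 ms.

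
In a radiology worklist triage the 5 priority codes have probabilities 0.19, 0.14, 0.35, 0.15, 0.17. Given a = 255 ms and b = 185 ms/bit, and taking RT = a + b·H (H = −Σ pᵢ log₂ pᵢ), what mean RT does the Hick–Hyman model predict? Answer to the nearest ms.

Entropy contributions −pᵢ log₂ pᵢ: 0.4552, 0.3971, 0.5301, 0.4105, 0.4346; sum H = 2.2276 bits.
RT = a + bH = 255 + 185·2.2276 = 667.10 ms.

667 ms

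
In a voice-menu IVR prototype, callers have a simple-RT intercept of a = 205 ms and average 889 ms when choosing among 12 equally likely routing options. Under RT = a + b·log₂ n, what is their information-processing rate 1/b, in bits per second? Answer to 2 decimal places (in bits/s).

Choice component = 889 − 205 = 684 ms over log₂(12) = 3.5850 bits.
b = 684 / 3.5850 = 190.797 ms/bit, so 1/b = 5.241 bits/s.

5.24 bits/s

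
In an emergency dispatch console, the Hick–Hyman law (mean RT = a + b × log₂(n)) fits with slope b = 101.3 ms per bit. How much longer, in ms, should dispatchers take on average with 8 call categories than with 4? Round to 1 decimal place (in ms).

101.3 ms

The intercept a cancels: ΔRT = b·(log₂ n₂ − log₂ n₁) = b·log₂(n₂/n₁).
log₂(8) − log₂(4) = log₂(8/4) = log₂(2) = 1.
ΔRT = 101.3 × 1.0000 = 101.300 ms.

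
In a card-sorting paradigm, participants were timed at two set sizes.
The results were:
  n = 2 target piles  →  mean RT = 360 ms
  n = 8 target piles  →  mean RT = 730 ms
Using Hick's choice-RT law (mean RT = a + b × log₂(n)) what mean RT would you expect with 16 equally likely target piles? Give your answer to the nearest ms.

915 ms

With log₂ n on the abscissa the relation is linear; from the two conditions:
  b = (730 − 360) / (log₂ 8 − log₂ 2) = 370 / (3 − 1) = 185 ms/bit
  a = 360 − 185 × 1 = 175 ms
Then RT(16) = 175 + 185 × log₂ 16 = 175 + 185 × 4 ≈ 915.000 ms.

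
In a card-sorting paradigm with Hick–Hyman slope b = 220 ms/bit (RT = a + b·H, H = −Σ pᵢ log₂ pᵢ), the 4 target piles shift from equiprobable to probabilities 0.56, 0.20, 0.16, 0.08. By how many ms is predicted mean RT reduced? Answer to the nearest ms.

The RT saving is b·ΔH. Equiprobable H₀ = log₂(4) = 2.0000 bits; with the given probabilities H = 1.6474 bits.
b·(H₀ − H) = 220 × (2.0000 − 1.6474) = 77.58 ms.

78 ms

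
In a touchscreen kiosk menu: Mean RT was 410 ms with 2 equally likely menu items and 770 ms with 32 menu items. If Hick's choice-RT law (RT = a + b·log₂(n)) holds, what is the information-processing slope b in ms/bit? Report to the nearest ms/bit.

90 ms/bit

The slope on a log₂ axis is (770 − 410) / (5 − 1) = 90 ms/bit.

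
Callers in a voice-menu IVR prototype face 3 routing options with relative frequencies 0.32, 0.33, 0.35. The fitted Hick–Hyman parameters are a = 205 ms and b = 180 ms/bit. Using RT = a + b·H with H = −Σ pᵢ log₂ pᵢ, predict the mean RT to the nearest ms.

H = 0.32·log₂(1/0.32) + 0.33·log₂(1/0.33) + 0.35·log₂(1/0.35) = 1.5840 bits.
RT = 205 + 180 × 1.5840 = 490.11 ms.

490 ms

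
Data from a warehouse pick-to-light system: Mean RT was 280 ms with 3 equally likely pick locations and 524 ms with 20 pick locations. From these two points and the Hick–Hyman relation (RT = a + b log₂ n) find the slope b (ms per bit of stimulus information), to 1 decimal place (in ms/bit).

The slope on a log₂ axis is (524 − 280) / (4.3219 − 1.5850) = 89.150 ms/bit.

89.1 ms/bit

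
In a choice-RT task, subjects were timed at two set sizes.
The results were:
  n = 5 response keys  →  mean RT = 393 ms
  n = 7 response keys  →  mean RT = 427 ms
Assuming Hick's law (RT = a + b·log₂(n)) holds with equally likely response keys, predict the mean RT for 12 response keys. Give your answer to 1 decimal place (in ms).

Fit slope and intercept:
  b = (427 − 393) / (log₂ 7 − log₂ 5) = 34 / (2.8074 − 2.3219) = 70.041 ms/bit
  a = 393 − 70.041 × 2.3219 = 230.369 ms
Then RT(12) = 230.369 + 70.041 × log₂ 12 = 230.369 + 70.041 × 3.5850 ≈ 481.465 ms.

481.5 ms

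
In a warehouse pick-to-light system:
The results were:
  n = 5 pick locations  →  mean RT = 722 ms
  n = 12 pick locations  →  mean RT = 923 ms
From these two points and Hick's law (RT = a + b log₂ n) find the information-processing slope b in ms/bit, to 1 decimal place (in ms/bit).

The slope on a log₂ axis is (923 − 722) / (3.5850 − 2.3219) = 159.141 ms/bit.

159.1 ms/bit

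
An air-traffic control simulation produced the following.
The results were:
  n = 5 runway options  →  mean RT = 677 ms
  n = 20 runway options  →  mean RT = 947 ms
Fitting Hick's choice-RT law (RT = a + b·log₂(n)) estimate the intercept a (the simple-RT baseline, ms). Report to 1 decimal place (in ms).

363.5 ms

b = (RT₂ − RT₁)/(log₂ n₂ − log₂ n₁) = (947 − 677)/(4.3219 − 2.3219) = 135.000 ms/bit.
a = RT₁ − b·log₂ n₁ = 677 − 135.000 × 2.3219 = 363.540 ms.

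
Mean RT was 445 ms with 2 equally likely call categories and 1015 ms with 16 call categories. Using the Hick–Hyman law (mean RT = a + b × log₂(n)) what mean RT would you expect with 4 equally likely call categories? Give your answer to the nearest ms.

With log₂ n on the abscissa the relation is linear; from the two conditions:
  b = (1015 − 445) / (log₂ 16 − log₂ 2) = 570 / (4 − 1) = 190 ms/bit
  a = 445 − 190 × 1 = 255 ms
Then RT(4) = 255 + 190 × log₂ 4 = 255 + 190 × 2 ≈ 635.000 ms.

635 ms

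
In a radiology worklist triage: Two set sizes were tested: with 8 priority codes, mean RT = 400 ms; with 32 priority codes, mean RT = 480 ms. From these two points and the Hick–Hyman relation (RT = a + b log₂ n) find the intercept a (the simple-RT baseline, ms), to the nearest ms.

280 ms

b = (RT₂ − RT₁)/(log₂ n₂ − log₂ n₁) = (480 − 400)/(5 − 3) = 40 ms/bit.
Intercept: a = 400 − 40·log₂(8) = 280.000 ms.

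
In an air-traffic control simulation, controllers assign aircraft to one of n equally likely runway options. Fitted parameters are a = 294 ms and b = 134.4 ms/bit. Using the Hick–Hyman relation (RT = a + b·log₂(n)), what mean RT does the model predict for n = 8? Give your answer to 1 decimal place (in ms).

log₂(8) = 3 bits, so RT = 294 + 134.4 × 3 ≈ 697.200 ms.

697.2 ms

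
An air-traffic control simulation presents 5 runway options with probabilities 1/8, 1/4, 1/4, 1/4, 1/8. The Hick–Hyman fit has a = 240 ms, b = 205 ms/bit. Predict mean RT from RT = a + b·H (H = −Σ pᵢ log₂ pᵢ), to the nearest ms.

701 ms

Each term −pᵢ log₂ pᵢ: 0.125·3 + 0.25·2 + 0.25·2 + 0.25·2 + 0.125·3; summed, H = 2.250 bits.
Mean RT = a + bH = 240 + 205·2.250 = 701.25 ms.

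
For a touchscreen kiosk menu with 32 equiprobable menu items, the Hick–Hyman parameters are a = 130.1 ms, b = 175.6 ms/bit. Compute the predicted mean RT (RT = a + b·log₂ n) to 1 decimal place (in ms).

1008.1 ms

log₂(32) = 5 bits, so RT = 130.1 + 175.6 × 5 ≈ 1008.100 ms.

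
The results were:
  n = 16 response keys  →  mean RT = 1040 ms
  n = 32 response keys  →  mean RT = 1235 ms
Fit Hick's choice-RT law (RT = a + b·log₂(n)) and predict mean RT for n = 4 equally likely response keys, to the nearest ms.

650 ms

Solve the two-equation system in a and b:
  b = (1235 − 1040) / (log₂ 32 − log₂ 16) = 195 / (5 − 4) = 195 ms/bit
  a = 1040 − 195 × 4 = 260 ms
Then RT(4) = 260 + 195 × log₂ 4 = 260 + 195 × 2 ≈ 650.000 ms.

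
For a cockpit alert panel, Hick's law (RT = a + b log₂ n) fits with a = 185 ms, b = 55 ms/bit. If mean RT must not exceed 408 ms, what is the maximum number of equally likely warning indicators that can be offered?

55·log₂ n ≤ 408 − 185 = 223, giving log₂ n ≤ 4.0545 and n ≤ 16.617. The largest whole number is 16.

16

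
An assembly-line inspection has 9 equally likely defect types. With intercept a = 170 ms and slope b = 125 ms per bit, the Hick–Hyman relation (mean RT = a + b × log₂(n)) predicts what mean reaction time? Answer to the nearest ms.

566 ms

log₂(9) = 3.1699 bits, so RT = 170 + 125 × 3.1699 ≈ 566.241 ms.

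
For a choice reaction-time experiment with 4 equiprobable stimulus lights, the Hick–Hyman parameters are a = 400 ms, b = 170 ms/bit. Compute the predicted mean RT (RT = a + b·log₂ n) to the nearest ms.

740 ms

log₂(4) = 2 bits, so RT = 400 + 170 × 2 ≈ 740.000 ms.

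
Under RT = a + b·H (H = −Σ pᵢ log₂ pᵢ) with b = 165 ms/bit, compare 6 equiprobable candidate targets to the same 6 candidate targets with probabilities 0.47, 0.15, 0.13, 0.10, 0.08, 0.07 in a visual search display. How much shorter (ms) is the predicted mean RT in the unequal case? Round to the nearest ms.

The RT saving is b·ΔH. Equiprobable H₀ = log₂(6) = 2.5850 bits; with the given probabilities H = 2.1974 bits.
b·(H₀ − H) = 165 × (2.5850 − 2.1974) = 63.95 ms.

64 ms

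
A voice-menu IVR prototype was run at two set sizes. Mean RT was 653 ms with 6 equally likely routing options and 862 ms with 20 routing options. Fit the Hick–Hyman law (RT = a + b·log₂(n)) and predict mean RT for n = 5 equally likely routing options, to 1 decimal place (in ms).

RT is linear in log₂ n, so two points fix the line:
  b = (862 − 653) / (log₂ 20 − log₂ 6) = 209 / (4.3219 − 2.5850) = 120.325 ms/bit
  a = 653 − 120.325 × 2.5850 = 341.965 ms
Then RT(5) = 341.965 + 120.325 × log₂ 5 = 341.965 + 120.325 × 2.3219 ≈ 621.350 ms.

621.4 ms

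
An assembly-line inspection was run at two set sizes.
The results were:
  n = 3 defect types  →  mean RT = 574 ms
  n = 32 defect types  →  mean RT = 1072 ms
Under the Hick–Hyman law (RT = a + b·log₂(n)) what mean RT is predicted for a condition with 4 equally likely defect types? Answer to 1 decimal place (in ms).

634.5 ms

With log₂ n on the abscissa the relation is linear; from the two conditions:
  b = (1072 − 574) / (log₂ 32 − log₂ 3) = 498 / (5 − 1.5850) = 145.826 ms/bit
  a = 574 − 145.826 × 1.5850 = 342.872 ms
Then RT(4) = 342.872 + 145.826 × log₂ 4 = 342.872 + 145.826 × 2 ≈ 634.523 ms.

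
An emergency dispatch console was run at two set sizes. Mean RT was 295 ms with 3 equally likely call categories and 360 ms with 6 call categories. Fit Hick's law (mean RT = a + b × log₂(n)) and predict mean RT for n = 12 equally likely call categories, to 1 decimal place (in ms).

Fit slope and intercept:
  b = (360 − 295) / (log₂ 6 − log₂ 3) = 65 / (2.5850 − 1.5850) = 65.000 ms/bit
  a = 295 − 65.000 × 1.5850 = 191.977 ms
Then RT(12) = 191.977 + 65.000 × log₂ 12 = 191.977 + 65.000 × 3.5850 ≈ 425.000 ms.

425.0 ms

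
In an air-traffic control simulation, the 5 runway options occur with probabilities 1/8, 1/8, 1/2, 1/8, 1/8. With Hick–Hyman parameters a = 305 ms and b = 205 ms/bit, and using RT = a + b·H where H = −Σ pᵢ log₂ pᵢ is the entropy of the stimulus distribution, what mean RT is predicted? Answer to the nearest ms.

Each term −pᵢ log₂ pᵢ: 0.125·3 + 0.125·3 + 0.5·1 + 0.125·3 + 0.125·3; summed, H = 2.000 bits.
Mean RT = a + bH = 305 + 205·2.000 = 715.00 ms.

715 ms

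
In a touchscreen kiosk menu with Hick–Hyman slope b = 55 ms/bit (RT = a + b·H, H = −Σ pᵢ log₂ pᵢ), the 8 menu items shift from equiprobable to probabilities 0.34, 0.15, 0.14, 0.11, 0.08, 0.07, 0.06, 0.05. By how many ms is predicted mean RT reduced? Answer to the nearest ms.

The RT saving is b·ΔH. Equiprobable H₀ = log₂(8) = 3.0000 bits; with the given probabilities H = 2.7068 bits.
b·(H₀ − H) = 55 × (3.0000 − 2.7068) = 16.13 ms.

16 ms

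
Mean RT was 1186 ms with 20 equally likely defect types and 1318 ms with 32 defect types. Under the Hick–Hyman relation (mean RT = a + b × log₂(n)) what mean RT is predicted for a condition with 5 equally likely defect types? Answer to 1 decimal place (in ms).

796.7 ms

RT is linear in log₂ n, so two points fix the line:
  b = (1318 − 1186) / (log₂ 32 − log₂ 20) = 132 / (5 − 4.3219) = 194.670 ms/bit
  a = 1186 − 194.670 × 4.3219 = 344.652 ms
Then RT(5) = 344.652 + 194.670 × log₂ 5 = 344.652 + 194.670 × 2.3219 ≈ 796.661 ms.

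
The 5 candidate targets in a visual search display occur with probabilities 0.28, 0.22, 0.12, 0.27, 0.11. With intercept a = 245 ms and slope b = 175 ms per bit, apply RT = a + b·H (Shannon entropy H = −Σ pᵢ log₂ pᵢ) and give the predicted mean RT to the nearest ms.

Entropy contributions −pᵢ log₂ pᵢ: 0.5142, 0.4806, 0.3671, 0.5100, 0.3503; sum H = 2.2222 bits.
RT = a + bH = 245 + 175·2.2222 = 633.88 ms.

634 ms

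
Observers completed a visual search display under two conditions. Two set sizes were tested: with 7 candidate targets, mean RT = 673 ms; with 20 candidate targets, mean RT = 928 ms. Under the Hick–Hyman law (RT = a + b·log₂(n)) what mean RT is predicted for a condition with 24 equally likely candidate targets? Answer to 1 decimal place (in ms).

972.3 ms

RT is linear in log₂ n, so two points fix the line:
  b = (928 − 673) / (log₂ 20 − log₂ 7) = 255 / (4.3219 − 2.8074) = 168.364 ms/bit
  a = 673 − 168.364 × 2.8074 = 200.342 ms
Then RT(24) = 200.342 + 168.364 × log₂ 24 = 200.342 + 168.364 × 4.5850 ≈ 972.286 ms.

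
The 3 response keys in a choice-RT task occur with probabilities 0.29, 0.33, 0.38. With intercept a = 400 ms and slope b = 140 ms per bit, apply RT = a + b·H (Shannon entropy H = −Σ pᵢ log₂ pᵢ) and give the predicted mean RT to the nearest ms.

621 ms

H = 0.29·log₂(1/0.29) + 0.33·log₂(1/0.33) + 0.38·log₂(1/0.38) = 1.5762 bits.
RT = 400 + 140 × 1.5762 = 620.67 ms.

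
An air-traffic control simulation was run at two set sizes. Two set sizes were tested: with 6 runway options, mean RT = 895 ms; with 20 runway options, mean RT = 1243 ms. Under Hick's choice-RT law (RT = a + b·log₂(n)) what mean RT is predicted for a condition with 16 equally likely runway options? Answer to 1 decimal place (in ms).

With log₂ n on the abscissa the relation is linear; from the two conditions:
  b = (1243 − 895) / (log₂ 20 − log₂ 6) = 348 / (4.3219 − 2.5850) = 200.349 ms/bit
  a = 895 − 200.349 × 2.5850 = 377.104 ms
Then RT(16) = 377.104 + 200.349 × log₂ 16 = 377.104 + 200.349 × 4 ≈ 1178.502 ms.

1178.5 ms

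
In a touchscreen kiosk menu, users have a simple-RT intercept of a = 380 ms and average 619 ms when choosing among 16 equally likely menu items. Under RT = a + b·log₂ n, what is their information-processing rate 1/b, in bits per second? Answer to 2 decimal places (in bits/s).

Choice component = 619 − 380 = 239 ms over log₂(16) = 4 bits.
b = 239 / 4 = 59.750 ms/bit, so 1/b = 16.736 bits/s.

16.74 bits/s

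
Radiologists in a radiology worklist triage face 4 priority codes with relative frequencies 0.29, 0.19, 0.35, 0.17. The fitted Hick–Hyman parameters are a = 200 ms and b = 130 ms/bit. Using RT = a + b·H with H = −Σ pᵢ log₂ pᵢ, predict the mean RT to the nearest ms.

H = 0.29·log₂(1/0.29) + 0.19·log₂(1/0.19) + 0.35·log₂(1/0.35) + 0.17·log₂(1/0.17) = 1.9378 bits.
RT = 200 + 130 × 1.9378 = 451.92 ms.

452 ms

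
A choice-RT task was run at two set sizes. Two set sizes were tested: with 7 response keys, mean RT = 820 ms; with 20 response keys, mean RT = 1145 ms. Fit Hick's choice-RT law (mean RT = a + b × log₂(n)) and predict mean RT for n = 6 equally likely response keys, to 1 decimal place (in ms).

772.3 ms

Fit slope and intercept:
  b = (1145 − 820) / (log₂ 20 − log₂ 7) = 325 / (4.3219 − 2.8074) = 214.582 ms/bit
  a = 820 − 214.582 × 2.8074 = 217.592 ms
Then RT(6) = 217.592 + 214.582 × log₂ 6 = 217.592 + 214.582 × 2.5850 ≈ 772.279 ms.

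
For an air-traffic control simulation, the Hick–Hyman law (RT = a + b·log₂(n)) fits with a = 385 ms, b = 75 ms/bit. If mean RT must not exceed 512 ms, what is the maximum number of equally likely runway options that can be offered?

3

Information budget: (512 − 385)/75 = 1.6933 bits, so n ≤ 2^1.6933 = 3.234 → at most 3.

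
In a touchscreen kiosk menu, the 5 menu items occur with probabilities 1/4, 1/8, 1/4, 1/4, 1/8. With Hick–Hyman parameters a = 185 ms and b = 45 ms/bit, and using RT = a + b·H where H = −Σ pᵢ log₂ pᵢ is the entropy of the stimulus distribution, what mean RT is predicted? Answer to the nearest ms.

286 ms

Each term −pᵢ log₂ pᵢ: 0.25·2 + 0.125·3 + 0.25·2 + 0.25·2 + 0.125·3; summed, H = 2.250 bits.
Mean RT = a + bH = 185 + 45·2.250 = 286.25 ms.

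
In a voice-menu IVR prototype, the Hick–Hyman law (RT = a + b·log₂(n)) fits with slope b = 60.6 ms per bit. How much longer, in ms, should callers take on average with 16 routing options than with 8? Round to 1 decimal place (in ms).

ΔRT = (a + b log₂ n₂) − (a + b log₂ n₁) = b·(log₂ n₂ − log₂ n₁).
log₂(16) − log₂(8) = log₂(16/8) = log₂(2) = 1.
ΔRT = 60.6 × 1.0000 = 60.600 ms.

60.6 ms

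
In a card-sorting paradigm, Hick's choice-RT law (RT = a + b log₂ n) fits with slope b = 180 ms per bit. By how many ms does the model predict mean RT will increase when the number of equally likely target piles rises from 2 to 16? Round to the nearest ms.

Only the slope matters, since a is common to both: ΔRT = b·log₂(n₂/n₁).
log₂(16) − log₂(2) = log₂(16/2) = log₂(8) = 3.
ΔRT = 180 × 3.0000 = 540.000 ms.

540 ms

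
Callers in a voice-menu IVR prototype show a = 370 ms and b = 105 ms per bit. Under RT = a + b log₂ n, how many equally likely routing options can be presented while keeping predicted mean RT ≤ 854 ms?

24

105·log₂ n ≤ 854 − 370 = 484, giving log₂ n ≤ 4.6095 and n ≤ 24.412. The largest whole number is 24.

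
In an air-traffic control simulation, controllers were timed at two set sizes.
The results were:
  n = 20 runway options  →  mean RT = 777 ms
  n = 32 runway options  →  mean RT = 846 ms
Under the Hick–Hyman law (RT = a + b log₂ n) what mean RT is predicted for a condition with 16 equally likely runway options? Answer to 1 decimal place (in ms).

744.2 ms

With log₂ n on the abscissa the relation is linear; from the two conditions:
  b = (846 − 777) / (log₂ 32 − log₂ 20) = 69 / (5 − 4.3219) = 101.759 ms/bit
  a = 777 − 101.759 × 4.3219 = 337.204 ms
Then RT(16) = 337.204 + 101.759 × log₂ 16 = 337.204 + 101.759 × 4 ≈ 744.241 ms.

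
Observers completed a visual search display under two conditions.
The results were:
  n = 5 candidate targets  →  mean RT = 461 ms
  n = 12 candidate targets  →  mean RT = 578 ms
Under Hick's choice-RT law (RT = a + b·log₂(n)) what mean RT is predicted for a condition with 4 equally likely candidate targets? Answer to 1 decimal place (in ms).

431.2 ms

With log₂ n on the abscissa the relation is linear; from the two conditions:
  b = (578 − 461) / (log₂ 12 − log₂ 5) = 117 / (3.5850 − 2.3219) = 92.634 ms/bit
  a = 461 − 92.634 × 2.3219 = 245.910 ms
Then RT(4) = 245.910 + 92.634 × log₂ 4 = 245.910 + 92.634 × 2 ≈ 431.178 ms.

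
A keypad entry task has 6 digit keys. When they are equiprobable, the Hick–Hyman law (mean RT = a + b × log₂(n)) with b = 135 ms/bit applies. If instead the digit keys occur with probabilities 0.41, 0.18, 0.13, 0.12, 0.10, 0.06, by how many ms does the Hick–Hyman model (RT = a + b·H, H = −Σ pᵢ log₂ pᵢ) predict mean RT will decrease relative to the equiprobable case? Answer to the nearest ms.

The RT saving is b·ΔH. Equiprobable H₀ = log₂(6) = 2.5850 bits; with the given probabilities H = 2.2981 bits.
b·(H₀ − H) = 135 × (2.5850 − 2.2981) = 38.72 ms.

39 ms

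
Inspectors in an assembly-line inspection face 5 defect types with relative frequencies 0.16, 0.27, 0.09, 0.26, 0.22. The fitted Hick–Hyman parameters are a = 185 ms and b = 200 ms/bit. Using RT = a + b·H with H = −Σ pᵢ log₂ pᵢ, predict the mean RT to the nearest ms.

631 ms

Entropy contributions −pᵢ log₂ pᵢ: 0.4230, 0.5100, 0.3127, 0.5053, 0.4806; sum H = 2.2316 bits.
RT = a + bH = 185 + 200·2.2316 = 631.31 ms.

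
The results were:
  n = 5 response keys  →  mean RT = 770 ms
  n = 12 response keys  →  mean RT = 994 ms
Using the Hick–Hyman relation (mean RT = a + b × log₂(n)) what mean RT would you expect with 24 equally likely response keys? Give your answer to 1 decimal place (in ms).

RT is linear in log₂ n, so two points fix the line:
  b = (994 − 770) / (log₂ 12 − log₂ 5) = 224 / (3.5850 − 2.3219) = 177.351 ms/bit
  a = 770 − 177.351 × 2.3219 = 358.204 ms
Then RT(24) = 358.204 + 177.351 × log₂ 24 = 358.204 + 177.351 × 4.5850 ≈ 1171.351 ms.

1171.4 ms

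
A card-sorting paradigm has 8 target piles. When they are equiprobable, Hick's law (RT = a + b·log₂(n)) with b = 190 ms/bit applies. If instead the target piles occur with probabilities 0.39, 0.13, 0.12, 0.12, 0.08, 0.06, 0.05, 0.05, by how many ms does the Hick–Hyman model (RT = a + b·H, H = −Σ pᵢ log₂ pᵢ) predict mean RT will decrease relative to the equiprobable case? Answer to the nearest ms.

Equiprobable entropy H₀ = log₂ 8 = 3.0000 bits.
Skewed entropy H = −Σ pᵢ log₂ pᵢ = 2.6138 bits.
ΔRT = b·(H₀ − H) = 190 × 0.3862 = 73.38 ms.

73 ms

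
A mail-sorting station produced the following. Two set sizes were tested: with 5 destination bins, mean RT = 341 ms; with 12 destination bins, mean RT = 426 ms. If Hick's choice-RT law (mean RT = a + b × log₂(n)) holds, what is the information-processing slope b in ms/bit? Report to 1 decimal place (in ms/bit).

b = (RT₂ − RT₁)/(log₂ n₂ − log₂ n₁) = (426 − 341)/(3.5850 − 2.3219) = 67.298 ms/bit.

67.3 ms/bit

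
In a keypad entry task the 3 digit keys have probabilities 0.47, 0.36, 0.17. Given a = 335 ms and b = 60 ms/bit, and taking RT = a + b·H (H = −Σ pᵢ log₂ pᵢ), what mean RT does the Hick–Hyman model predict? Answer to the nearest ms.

Entropy contributions −pᵢ log₂ pᵢ: 0.5120, 0.5306, 0.4346; sum H = 1.4772 bits.
RT = a + bH = 335 + 60·1.4772 = 423.63 ms.

424 ms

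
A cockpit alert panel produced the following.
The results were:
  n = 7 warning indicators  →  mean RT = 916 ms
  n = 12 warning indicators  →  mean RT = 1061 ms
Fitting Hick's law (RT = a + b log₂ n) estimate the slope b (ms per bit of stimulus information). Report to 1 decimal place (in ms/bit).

b = (RT₂ − RT₁)/(log₂ n₂ − log₂ n₁) = (1061 − 916)/(3.5850 − 2.8074) = 186.469 ms/bit.

186.5 ms/bit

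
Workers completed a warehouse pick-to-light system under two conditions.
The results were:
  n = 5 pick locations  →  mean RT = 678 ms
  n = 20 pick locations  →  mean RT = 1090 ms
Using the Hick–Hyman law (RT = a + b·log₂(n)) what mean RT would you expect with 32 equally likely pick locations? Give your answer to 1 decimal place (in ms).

RT is linear in log₂ n, so two points fix the line:
  b = (1090 − 678) / (log₂ 20 − log₂ 5) = 412 / (4.3219 − 2.3219) = 206.000 ms/bit
  a = 678 − 206.000 × 2.3219 = 199.683 ms
Then RT(32) = 199.683 + 206.000 × log₂ 32 = 199.683 + 206.000 × 5 ≈ 1229.683 ms.

1229.7 ms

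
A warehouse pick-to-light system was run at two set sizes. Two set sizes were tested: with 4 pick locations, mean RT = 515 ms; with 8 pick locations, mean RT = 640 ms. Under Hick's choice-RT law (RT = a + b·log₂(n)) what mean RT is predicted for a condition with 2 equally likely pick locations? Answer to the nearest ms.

390 ms

With log₂ n on the abscissa the relation is linear; from the two conditions:
  b = (640 − 515) / (log₂ 8 − log₂ 4) = 125 / (3 − 2) = 125 ms/bit
  a = 515 − 125 × 2 = 265 ms
Then RT(2) = 265 + 125 × log₂ 2 = 265 + 125 × 1 ≈ 390.000 ms.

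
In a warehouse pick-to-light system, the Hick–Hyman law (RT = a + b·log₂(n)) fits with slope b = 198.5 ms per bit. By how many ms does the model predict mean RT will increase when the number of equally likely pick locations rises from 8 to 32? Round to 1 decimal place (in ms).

397.0 ms

ΔRT = (a + b log₂ n₂) − (a + b log₂ n₁) = b·(log₂ n₂ − log₂ n₁).
log₂(32) − log₂(8) = log₂(32/8) = log₂(4) = 2.
ΔRT = 198.5 × 2.0000 = 397.000 ms.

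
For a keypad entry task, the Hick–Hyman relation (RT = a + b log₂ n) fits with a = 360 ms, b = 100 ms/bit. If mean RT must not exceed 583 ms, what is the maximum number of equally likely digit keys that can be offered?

Set 360 + 100·log₂ n ≤ 583 → log₂ n ≤ (583 − 360)/100 = 2.2300.
So n ≤ 2^2.2300 = 4.691; the largest integer n is 4.

4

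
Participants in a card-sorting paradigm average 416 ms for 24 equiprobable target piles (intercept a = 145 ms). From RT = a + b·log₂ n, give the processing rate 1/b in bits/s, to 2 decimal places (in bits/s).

16.92 bits/s

b = (416 − 145)/log₂ 24 = 271/4.5850 = 59.106 ms per bit = 0.05911 s/bit; the reciprocal is 16.919 bits/s.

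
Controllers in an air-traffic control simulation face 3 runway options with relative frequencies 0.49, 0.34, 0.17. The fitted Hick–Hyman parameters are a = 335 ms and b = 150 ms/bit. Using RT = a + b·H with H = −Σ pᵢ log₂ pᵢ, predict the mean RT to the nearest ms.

H = 0.49·log₂(1/0.49) + 0.34·log₂(1/0.34) + 0.17·log₂(1/0.17) = 1.4680 bits.
RT = 335 + 150 × 1.4680 = 555.21 ms.

555 ms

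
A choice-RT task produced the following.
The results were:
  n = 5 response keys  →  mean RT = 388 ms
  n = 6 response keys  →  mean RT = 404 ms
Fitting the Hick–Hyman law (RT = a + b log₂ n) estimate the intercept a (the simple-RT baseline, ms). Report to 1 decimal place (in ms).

246.8 ms

The slope on a log₂ axis is (404 − 388) / (2.5850 − 2.3219) = 60.829 ms/bit.
a = RT₁ − b·log₂ n₁ = 388 − 60.829 × 2.3219 = 246.760 ms.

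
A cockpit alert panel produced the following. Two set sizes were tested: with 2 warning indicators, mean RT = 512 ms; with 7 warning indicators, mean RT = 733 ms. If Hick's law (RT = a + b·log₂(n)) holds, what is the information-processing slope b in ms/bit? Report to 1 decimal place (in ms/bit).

b = (RT₂ − RT₁)/(log₂ n₂ − log₂ n₁) = (733 − 512)/(2.8074 − 1) = 122.278 ms/bit.

122.3 ms/bit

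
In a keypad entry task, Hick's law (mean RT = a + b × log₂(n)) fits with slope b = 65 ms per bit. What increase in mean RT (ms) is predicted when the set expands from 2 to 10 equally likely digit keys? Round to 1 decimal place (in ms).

150.9 ms

Only the slope matters, since a is common to both: ΔRT = b·log₂(n₂/n₁).
log₂(10) − log₂(2) = 3.3219 − 1 = 2.3219.
ΔRT = 65 × 2.3219 = 150.925 ms.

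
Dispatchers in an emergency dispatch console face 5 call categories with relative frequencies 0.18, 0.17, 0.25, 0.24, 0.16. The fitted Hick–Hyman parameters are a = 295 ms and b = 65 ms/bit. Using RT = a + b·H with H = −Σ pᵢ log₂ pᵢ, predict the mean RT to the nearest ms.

444 ms

H = 0.18·log₂(1/0.18) + 0.17·log₂(1/0.17) + 0.25·log₂(1/0.25) + 0.24·log₂(1/0.24) + 0.16·log₂(1/0.16) = 2.2970 bits.
RT = 295 + 65 × 2.2970 = 444.31 ms.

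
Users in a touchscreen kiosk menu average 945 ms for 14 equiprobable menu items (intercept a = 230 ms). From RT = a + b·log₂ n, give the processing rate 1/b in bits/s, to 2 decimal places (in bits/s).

b = (945 − 230)/log₂ 14 = 715/3.8074 = 187.794 ms per bit = 0.18779 s/bit; the reciprocal is 5.325 bits/s.

5.32 bits/s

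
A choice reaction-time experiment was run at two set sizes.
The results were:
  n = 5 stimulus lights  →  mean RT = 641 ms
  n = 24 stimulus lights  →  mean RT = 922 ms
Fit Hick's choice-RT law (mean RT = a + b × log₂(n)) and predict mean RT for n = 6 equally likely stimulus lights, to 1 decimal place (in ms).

673.7 ms

With log₂ n on the abscissa the relation is linear; from the two conditions:
  b = (922 − 641) / (log₂ 24 − log₂ 5) = 281 / (4.5850 − 2.3219) = 124.170 ms/bit
  a = 641 − 124.170 × 2.3219 = 352.687 ms
Then RT(6) = 352.687 + 124.170 × log₂ 6 = 352.687 + 124.170 × 2.5850 ≈ 673.661 ms.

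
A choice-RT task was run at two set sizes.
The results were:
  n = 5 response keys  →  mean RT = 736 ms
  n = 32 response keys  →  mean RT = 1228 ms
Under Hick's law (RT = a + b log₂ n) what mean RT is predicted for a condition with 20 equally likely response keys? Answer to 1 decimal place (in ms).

RT is linear in log₂ n, so two points fix the line:
  b = (1228 − 736) / (log₂ 32 − log₂ 5) = 492 / (5 − 2.3219) = 183.714 ms/bit
  a = 736 − 183.714 × 2.3219 = 309.429 ms
Then RT(20) = 309.429 + 183.714 × log₂ 20 = 309.429 + 183.714 × 4.3219 ≈ 1103.429 ms.

1103.4 ms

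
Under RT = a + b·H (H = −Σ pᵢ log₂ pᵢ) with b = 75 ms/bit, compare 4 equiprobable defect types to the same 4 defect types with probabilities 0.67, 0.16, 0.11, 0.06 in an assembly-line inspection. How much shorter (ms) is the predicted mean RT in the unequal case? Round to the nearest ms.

45 ms

Equiprobable entropy H₀ = log₂ 4 = 2.0000 bits.
Skewed entropy H = −Σ pᵢ log₂ pᵢ = 1.4039 bits.
ΔRT = b·(H₀ − H) = 75 × 0.5961 = 44.70 ms.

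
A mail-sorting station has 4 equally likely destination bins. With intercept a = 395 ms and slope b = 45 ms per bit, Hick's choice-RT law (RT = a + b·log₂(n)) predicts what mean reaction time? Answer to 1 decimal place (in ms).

log₂(4) = 2 bits, so RT = 395 + 45 × 2 ≈ 485.000 ms.

485.0 ms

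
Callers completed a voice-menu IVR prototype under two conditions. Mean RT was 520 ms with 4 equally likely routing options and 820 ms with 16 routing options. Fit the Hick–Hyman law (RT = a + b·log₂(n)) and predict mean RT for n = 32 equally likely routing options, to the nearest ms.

970 ms

Solve the two-equation system in a and b:
  b = (820 − 520) / (log₂ 16 − log₂ 4) = 300 / (4 − 2) = 150 ms/bit
  a = 520 − 150 × 2 = 220 ms
Then RT(32) = 220 + 150 × log₂ 32 = 220 + 150 × 5 ≈ 970.000 ms.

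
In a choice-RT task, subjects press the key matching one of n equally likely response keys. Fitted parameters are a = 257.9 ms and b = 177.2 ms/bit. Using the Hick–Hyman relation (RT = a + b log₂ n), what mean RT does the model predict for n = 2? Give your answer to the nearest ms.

435 ms

log₂(2) = 1 bits, so RT = 257.9 + 177.2 × 1 ≈ 435.100 ms.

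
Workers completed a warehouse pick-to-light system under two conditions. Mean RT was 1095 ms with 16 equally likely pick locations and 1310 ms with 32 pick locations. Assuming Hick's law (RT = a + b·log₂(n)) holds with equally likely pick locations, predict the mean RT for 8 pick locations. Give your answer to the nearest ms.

880 ms

Solve the two-equation system in a and b:
  b = (1310 − 1095) / (log₂ 32 − log₂ 16) = 215 / (5 − 4) = 215 ms/bit
  a = 1095 − 215 × 4 = 235 ms
Then RT(8) = 235 + 215 × log₂ 8 = 235 + 215 × 3 ≈ 880.000 ms.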